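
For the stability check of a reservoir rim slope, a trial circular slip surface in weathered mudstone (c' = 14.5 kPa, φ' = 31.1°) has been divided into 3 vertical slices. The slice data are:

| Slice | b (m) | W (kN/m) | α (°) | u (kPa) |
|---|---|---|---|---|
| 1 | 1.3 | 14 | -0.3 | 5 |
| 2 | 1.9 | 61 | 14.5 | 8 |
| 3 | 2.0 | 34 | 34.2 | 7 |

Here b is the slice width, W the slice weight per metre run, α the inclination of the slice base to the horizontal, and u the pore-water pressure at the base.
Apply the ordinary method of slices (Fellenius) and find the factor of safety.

Ordinary method of slices: FS = Σ[c'·Δl_i + (W_i cosα_i − u_i·Δl_i)·tanφ'] / Σ W_i sinα_i, with Δl_i = b_i / cosα_i.
Slice 1: Δl = 1.3/cos(-0.3°) = 1.300 m; N'_1 = 14·cos(-0.3°) − 5·1.300 = 7.5; c'Δl = 18.85; W sinα = -0.1
Slice 2: Δl = 1.9/cos14.5° = 1.963 m; N'_2 = 61·cos14.5° − 8·1.963 = 43.4; c'Δl = 28.46; W sinα = 15.3
Slice 3: Δl = 2.0/cos34.2° = 2.418 m; N'_3 = 34·cos34.2° − 7·2.418 = 11.2; c'Δl = 35.06; W sinα = 19.1
Σc'Δl = 82.4 kN/m; ΣN' = 62.1 kN/m; ΣW sinα = 34.3 kN/m
Resisting = 82.4 + 62.1·tan31.1° = 82.4 + 37.4 = 119.8 kN/m
FS = 119.8 / 34.3 = 3.492

FS = 3.49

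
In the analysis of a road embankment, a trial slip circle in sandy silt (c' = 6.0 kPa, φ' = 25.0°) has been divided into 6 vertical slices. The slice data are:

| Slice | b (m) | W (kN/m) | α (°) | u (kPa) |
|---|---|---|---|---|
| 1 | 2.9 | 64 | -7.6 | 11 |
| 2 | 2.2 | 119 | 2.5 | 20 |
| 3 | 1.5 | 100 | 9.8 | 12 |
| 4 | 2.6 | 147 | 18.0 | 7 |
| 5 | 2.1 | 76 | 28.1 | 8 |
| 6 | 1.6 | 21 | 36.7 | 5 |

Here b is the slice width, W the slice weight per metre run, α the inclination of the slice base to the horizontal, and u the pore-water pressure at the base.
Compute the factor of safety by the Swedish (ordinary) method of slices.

FS = 2.34

Ordinary method of slices: FS = Σ[c'·Δl_i + (W_i cosα_i − u_i·Δl_i)·tanφ'] / Σ W_i sinα_i, with Δl_i = b_i / cosα_i.
Slice 1: Δl = 2.9/cos(-7.6°) = 2.926 m; N'_1 = 64·cos(-7.6°) − 11·2.926 = 31.3; c'Δl = 17.55; W sinα = -8.5
Slice 2: Δl = 2.2/cos2.5° = 2.202 m; N'_2 = 119·cos2.5° − 20·2.202 = 74.8; c'Δl = 13.21; W sinα = 5.2
Slice 3: Δl = 1.5/cos9.8° = 1.522 m; N'_3 = 100·cos9.8° − 12·1.522 = 80.3; c'Δl = 9.13; W sinα = 17.0
Slice 4: Δl = 2.6/cos18.0° = 2.734 m; N'_4 = 147·cos18.0° − 7·2.734 = 120.7; c'Δl = 16.40; W sinα = 45.4
Slice 5: Δl = 2.1/cos28.1° = 2.381 m; N'_5 = 76·cos28.1° − 8·2.381 = 48.0; c'Δl = 14.28; W sinα = 35.8
Slice 6: Δl = 1.6/cos36.7° = 1.996 m; N'_6 = 21·cos36.7° − 5·1.996 = 6.9; c'Δl = 11.97; W sinα = 12.6
Σc'Δl = 82.6 kN/m; ΣN' = 361.9 kN/m; ΣW sinα = 107.5 kN/m
Resisting = 82.6 + 361.9·tan25.0° = 82.6 + 168.8 = 251.3 kN/m
FS = 251.3 / 107.5 = 2.337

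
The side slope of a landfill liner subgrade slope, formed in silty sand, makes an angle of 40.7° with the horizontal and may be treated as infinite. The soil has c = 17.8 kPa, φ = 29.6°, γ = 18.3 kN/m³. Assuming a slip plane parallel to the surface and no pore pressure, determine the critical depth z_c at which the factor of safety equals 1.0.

Setting FS = 1.00 in FS = [c + γz cos²β tanφ] / [γz sinβ cosβ] and solving for z:
z = c / [γ cosβ (FS·sinβ − cosβ·tanφ)]
  = 17.8 / [18.3·cos40.7°·(1.00·sin40.7° − cos40.7°·tan29.6°)]
  = 17.8 / [18.3·0.7581·(1.00·0.6521 − 0.7581·0.5681)]
  = 17.8 / 3.0719 = 5.794 m

z_c = 5.79 m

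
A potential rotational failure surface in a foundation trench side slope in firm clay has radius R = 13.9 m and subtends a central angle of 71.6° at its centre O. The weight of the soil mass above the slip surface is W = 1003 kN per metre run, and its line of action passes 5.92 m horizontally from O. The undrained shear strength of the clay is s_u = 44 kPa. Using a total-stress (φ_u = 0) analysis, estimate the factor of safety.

Taking moments about the centre O, the resisting moment is provided by the undrained shear strength acting along the arc:
Arc length L_a = R·θ = 13.9·(71.6°·π/180) = 13.9·1.2497 = 17.37 m
M_R = s_u·L_a·R = 44·17.37·13.9 = 10623.6 kN·m/m
M_D = W·d = 1003·5.92 = 5937.8 kN·m/m
FS = M_R / M_D = 10623.6 / 5937.8 = 1.789

FS = 1.79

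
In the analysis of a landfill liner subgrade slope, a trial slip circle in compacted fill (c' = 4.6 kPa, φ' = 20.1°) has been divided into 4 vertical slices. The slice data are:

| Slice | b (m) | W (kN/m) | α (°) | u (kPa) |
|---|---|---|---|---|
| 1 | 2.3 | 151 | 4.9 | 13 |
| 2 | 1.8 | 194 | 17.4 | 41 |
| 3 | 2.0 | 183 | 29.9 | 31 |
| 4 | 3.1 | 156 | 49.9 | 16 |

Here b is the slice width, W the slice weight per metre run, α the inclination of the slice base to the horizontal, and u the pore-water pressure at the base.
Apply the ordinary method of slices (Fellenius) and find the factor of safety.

FS = 0.63

Ordinary method of slices: FS = Σ[c'·Δl_i + (W_i cosα_i − u_i·Δl_i)·tanφ'] / Σ W_i sinα_i, with Δl_i = b_i / cosα_i.
Slice 1: Δl = 2.3/cos4.9° = 2.308 m; N'_1 = 151·cos4.9° − 13·2.308 = 120.4; c'Δl = 10.62; W sinα = 12.9
Slice 2: Δl = 1.8/cos17.4° = 1.886 m; N'_2 = 194·cos17.4° − 41·1.886 = 107.8; c'Δl = 8.68; W sinα = 58.0
Slice 3: Δl = 2.0/cos29.9° = 2.307 m; N'_3 = 183·cos29.9° − 31·2.307 = 87.1; c'Δl = 10.61; W sinα = 91.2
Slice 4: Δl = 3.1/cos49.9° = 4.813 m; N'_4 = 156·cos49.9° − 16·4.813 = 23.5; c'Δl = 22.14; W sinα = 119.3
Σc'Δl = 52.0 kN/m; ΣN' = 338.8 kN/m; ΣW sinα = 281.5 kN/m
Resisting = 52.0 + 338.8·tan20.1° = 52.0 + 124.0 = 176.0 kN/m
FS = 176.0 / 281.5 = 0.625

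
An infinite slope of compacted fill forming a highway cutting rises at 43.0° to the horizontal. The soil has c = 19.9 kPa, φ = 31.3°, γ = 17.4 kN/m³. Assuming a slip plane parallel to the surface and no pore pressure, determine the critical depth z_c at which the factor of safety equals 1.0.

Setting FS = 1.00 in FS = [c + γz cos²β tanφ] / [γz sinβ cosβ] and solving for z:
z = c / [γ cosβ (FS·sinβ − cosβ·tanφ)]
  = 19.9 / [17.4·cos43.0°·(1.00·sin43.0° − cos43.0°·tan31.3°)]
  = 19.9 / [17.4·0.7314·(1.00·0.6820 − 0.7314·0.6080)]
  = 19.9 / 3.0201 = 6.589 m

z_c = 6.59 m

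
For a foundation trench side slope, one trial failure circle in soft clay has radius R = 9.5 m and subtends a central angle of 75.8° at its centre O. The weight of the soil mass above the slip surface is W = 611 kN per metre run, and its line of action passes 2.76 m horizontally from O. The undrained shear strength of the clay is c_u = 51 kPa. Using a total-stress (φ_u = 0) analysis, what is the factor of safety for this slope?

Taking moments about the centre O, the resisting moment is provided by the undrained shear strength acting along the arc:
Arc length L_a = R·θ = 9.5·(75.8°·π/180) = 9.5·1.3230 = 12.57 m
M_R = c_u·L_a·R = 51·12.57·9.5 = 6089.3 kN·m/m
M_D = W·d = 611·2.76 = 1686.4 kN·m/m
FS = M_R / M_D = 6089.3 / 1686.4 = 3.611

FS = 3.61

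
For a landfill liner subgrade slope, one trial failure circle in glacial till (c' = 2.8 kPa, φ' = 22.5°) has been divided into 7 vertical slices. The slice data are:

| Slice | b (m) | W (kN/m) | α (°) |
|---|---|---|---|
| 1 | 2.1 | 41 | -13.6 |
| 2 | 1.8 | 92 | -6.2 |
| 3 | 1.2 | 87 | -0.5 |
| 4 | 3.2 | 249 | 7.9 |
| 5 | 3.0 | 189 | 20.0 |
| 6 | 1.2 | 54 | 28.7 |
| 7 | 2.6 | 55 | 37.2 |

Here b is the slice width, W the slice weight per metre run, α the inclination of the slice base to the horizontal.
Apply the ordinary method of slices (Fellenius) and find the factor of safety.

Ordinary method of slices: FS = Σ[c'·Δl_i + (W_i cosα_i)·tanφ'] / Σ W_i sinα_i, with Δl_i = b_i / cosα_i.
Slice 1: Δl = 2.1/cos(-13.6°) = 2.161 m; N'_1 = 41·cos(-13.6°) = 39.9; c'Δl = 6.05; W sinα = -9.6
Slice 2: Δl = 1.8/cos(-6.2°) = 1.811 m; N'_2 = 92·cos(-6.2°) = 91.5; c'Δl = 5.07; W sinα = -9.9
Slice 3: Δl = 1.2/cos(-0.5°) = 1.200 m; N'_3 = 87·cos(-0.5°) = 87.0; c'Δl = 3.36; W sinα = -0.8
Slice 4: Δl = 3.2/cos7.9° = 3.231 m; N'_4 = 249·cos7.9° = 246.6; c'Δl = 9.05; W sinα = 34.2
Slice 5: Δl = 3.0/cos20.0° = 3.193 m; N'_5 = 189·cos20.0° = 177.6; c'Δl = 8.94; W sinα = 64.6
Slice 6: Δl = 1.2/cos28.7° = 1.368 m; N'_6 = 54·cos28.7° = 47.4; c'Δl = 3.83; W sinα = 25.9
Slice 7: Δl = 2.6/cos37.2° = 3.264 m; N'_7 = 55·cos37.2° = 43.8; c'Δl = 9.14; W sinα = 33.3
Σc'Δl = 45.4 kN/m; ΣN' = 733.7 kN/m; ΣW sinα = 137.7 kN/m
Resisting = 45.4 + 733.7·tan22.5° = 45.4 + 303.9 = 349.4 kN/m
FS = 349.4 / 137.7 = 2.537

FS = 2.54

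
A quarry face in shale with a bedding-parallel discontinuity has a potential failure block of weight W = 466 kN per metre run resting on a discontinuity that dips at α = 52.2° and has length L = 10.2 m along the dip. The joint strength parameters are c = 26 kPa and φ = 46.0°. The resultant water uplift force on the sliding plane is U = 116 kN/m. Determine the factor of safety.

FS = 1.20

Resolving the block weight along and normal to the plane and applying the Mohr–Coulomb strength on the joint:
N' = W cosα − U = 466·cos52.2° − 116 = 169.6 kN/m
Driving force T = W sinα = 466·sin52.2° = 368.2 kN/m
Resisting force R = c·L + N'·tanφ = 26·10.2 + 169.6·tan46.0° = 265.2 + 175.6 = 440.8 kN/m
FS = R / T = 440.8 / 368.2 = 1.197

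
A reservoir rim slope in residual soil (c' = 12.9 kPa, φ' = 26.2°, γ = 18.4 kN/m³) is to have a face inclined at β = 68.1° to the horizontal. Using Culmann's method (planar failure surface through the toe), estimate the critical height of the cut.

H_c = 9.13 m

Culmann's analysis gives the critical failure plane at α_cr = (β + φ')/2 = (68.1 + 26.2)/2 = 47.1°, and the critical height
H_c = (4c'/γ) · sinβ cosφ' / [1 − cos(β − φ')]
    = (4·12.9/18.4) · sin68.1°·cos26.2° / [1 − cos(41.9°)]
    = 2.804 · 0.9278·0.8973 / [1 − 0.7443]
    = 2.804 · 0.8325 / 0.2557
    = 9.13 m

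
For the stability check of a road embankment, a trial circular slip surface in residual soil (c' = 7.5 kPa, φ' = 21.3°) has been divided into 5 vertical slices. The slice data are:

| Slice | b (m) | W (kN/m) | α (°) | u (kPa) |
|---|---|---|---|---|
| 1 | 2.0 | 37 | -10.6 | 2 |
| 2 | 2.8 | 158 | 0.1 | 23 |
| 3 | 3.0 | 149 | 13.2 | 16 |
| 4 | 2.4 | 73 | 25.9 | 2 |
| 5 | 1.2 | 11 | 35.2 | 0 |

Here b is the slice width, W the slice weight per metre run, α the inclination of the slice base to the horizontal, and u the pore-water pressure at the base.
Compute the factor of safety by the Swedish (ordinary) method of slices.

Ordinary method of slices: FS = Σ[c'·Δl_i + (W_i cosα_i − u_i·Δl_i)·tanφ'] / Σ W_i sinα_i, with Δl_i = b_i / cosα_i.
Slice 1: Δl = 2.0/cos(-10.6°) = 2.035 m; N'_1 = 37·cos(-10.6°) − 2·2.035 = 32.3; c'Δl = 15.26; W sinα = -6.8
Slice 2: Δl = 2.8/cos0.1° = 2.800 m; N'_2 = 158·cos0.1° − 23·2.800 = 93.6; c'Δl = 21.00; W sinα = 0.3
Slice 3: Δl = 3.0/cos13.2° = 3.081 m; N'_3 = 149·cos13.2° − 16·3.081 = 95.8; c'Δl = 23.11; W sinα = 34.0
Slice 4: Δl = 2.4/cos25.9° = 2.668 m; N'_4 = 73·cos25.9° − 2·2.668 = 60.3; c'Δl = 20.01; W sinα = 31.9
Slice 5: Δl = 1.2/cos35.2° = 1.469 m; N'_5 = 11·cos35.2° − 0·1.469 = 9.0; c'Δl = 11.01; W sinα = 6.3
Σc'Δl = 90.4 kN/m; ΣN' = 291.0 kN/m; ΣW sinα = 65.7 kN/m
Resisting = 90.4 + 291.0·tan21.3° = 90.4 + 113.4 = 203.8 kN/m
FS = 203.8 / 65.7 = 3.102

FS = 3.10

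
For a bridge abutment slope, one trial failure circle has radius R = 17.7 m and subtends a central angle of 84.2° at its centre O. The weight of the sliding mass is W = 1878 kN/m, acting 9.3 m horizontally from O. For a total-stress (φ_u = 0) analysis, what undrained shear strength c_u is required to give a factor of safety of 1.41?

FS = c_u·L_a·R / (W·d), so c_u = FS·W·d / (L_a·R).
Arc length L_a = R·θ = 17.7·(84.2°·π/180) = 17.7·1.4696 = 26.01 m
c_u = 1.41·1878·9.3 / (26.01·17.7) = 24626.2 / 460.40 = 53.49 kPa

c_u = 53.5 kPa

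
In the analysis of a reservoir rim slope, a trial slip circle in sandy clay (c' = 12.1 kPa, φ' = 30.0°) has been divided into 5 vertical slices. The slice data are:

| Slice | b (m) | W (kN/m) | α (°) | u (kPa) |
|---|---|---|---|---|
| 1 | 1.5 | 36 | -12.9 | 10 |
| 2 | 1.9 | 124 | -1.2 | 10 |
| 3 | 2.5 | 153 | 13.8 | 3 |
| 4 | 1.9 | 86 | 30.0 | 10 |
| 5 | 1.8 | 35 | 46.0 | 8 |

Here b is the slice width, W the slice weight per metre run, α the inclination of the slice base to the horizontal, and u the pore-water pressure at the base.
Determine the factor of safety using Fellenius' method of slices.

FS = 3.36

Ordinary method of slices: FS = Σ[c'·Δl_i + (W_i cosα_i − u_i·Δl_i)·tanφ'] / Σ W_i sinα_i, with Δl_i = b_i / cosα_i.
Slice 1: Δl = 1.5/cos(-12.9°) = 1.539 m; N'_1 = 36·cos(-12.9°) − 10·1.539 = 19.7; c'Δl = 18.62; W sinα = -8.0
Slice 2: Δl = 1.9/cos(-1.2°) = 1.900 m; N'_2 = 124·cos(-1.2°) − 10·1.900 = 105.0; c'Δl = 23.00; W sinα = -2.6
Slice 3: Δl = 2.5/cos13.8° = 2.574 m; N'_3 = 153·cos13.8° − 3·2.574 = 140.9; c'Δl = 31.15; W sinα = 36.5
Slice 4: Δl = 1.9/cos30.0° = 2.194 m; N'_4 = 86·cos30.0° − 10·2.194 = 52.5; c'Δl = 26.55; W sinα = 43.0
Slice 5: Δl = 1.8/cos46.0° = 2.591 m; N'_5 = 35·cos46.0° − 8·2.591 = 3.6; c'Δl = 31.35; W sinα = 25.2
Σc'Δl = 130.7 kN/m; ΣN' = 321.7 kN/m; ΣW sinα = 94.0 kN/m
Resisting = 130.7 + 321.7·tan30.0° = 130.7 + 185.7 = 316.4 kN/m
FS = 316.4 / 94.0 = 3.364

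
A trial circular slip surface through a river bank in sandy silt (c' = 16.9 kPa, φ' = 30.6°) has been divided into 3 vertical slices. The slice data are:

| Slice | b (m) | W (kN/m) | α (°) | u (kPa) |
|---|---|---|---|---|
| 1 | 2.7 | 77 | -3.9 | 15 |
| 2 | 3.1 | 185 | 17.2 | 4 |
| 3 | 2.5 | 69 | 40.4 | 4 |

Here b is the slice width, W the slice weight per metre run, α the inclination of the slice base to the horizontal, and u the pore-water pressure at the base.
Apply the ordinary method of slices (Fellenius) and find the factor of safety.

Ordinary method of slices: FS = Σ[c'·Δl_i + (W_i cosα_i − u_i·Δl_i)·tanφ'] / Σ W_i sinα_i, with Δl_i = b_i / cosα_i.
Slice 1: Δl = 2.7/cos(-3.9°) = 2.706 m; N'_1 = 77·cos(-3.9°) − 15·2.706 = 36.2; c'Δl = 45.74; W sinα = -5.2
Slice 2: Δl = 3.1/cos17.2° = 3.245 m; N'_2 = 185·cos17.2° − 4·3.245 = 163.7; c'Δl = 54.84; W sinα = 54.7
Slice 3: Δl = 2.5/cos40.4° = 3.283 m; N'_3 = 69·cos40.4° − 4·3.283 = 39.4; c'Δl = 55.48; W sinα = 44.7
Σc'Δl = 156.1 kN/m; ΣN' = 239.4 kN/m; ΣW sinα = 94.2 kN/m
Resisting = 156.1 + 239.4·tan30.6° = 156.1 + 141.6 = 297.6 kN/m
FS = 297.6 / 94.2 = 3.160

FS = 3.16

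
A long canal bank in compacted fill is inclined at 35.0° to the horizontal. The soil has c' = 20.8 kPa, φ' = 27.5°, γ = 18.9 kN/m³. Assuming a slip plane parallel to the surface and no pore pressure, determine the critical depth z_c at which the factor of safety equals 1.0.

Setting FS = 1.00 in FS = [c' + γz cos²β tanφ'] / [γz sinβ cosβ] and solving for z:
z = c' / [γ cosβ (FS·sinβ − cosβ·tanφ')]
  = 20.8 / [18.9·cos35.0°·(1.00·sin35.0° − cos35.0°·tan27.5°)]
  = 20.8 / [18.9·0.8192·(1.00·0.5736 − 0.8192·0.5206)]
  = 20.8 / 2.2782 = 9.130 m

z_c = 9.13 m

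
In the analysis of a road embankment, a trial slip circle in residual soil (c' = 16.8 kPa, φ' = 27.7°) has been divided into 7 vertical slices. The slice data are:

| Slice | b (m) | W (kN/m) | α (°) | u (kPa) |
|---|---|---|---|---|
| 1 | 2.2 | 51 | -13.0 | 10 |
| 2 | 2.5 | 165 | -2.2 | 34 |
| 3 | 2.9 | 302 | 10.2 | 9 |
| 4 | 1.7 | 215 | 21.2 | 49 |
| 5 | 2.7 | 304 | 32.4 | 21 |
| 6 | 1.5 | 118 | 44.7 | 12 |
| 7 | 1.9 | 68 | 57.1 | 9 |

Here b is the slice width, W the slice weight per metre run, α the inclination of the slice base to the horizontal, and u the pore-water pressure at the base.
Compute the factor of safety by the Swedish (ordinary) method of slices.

FS = 1.68

Ordinary method of slices: FS = Σ[c'·Δl_i + (W_i cosα_i − u_i·Δl_i)·tanφ'] / Σ W_i sinα_i, with Δl_i = b_i / cosα_i.
Slice 1: Δl = 2.2/cos(-13.0°) = 2.258 m; N'_1 = 51·cos(-13.0°) − 10·2.258 = 27.1; c'Δl = 37.93; W sinα = -11.5
Slice 2: Δl = 2.5/cos(-2.2°) = 2.502 m; N'_2 = 165·cos(-2.2°) − 34·2.502 = 79.8; c'Δl = 42.03; W sinα = -6.3
Slice 3: Δl = 2.9/cos10.2° = 2.947 m; N'_3 = 302·cos10.2° − 9·2.947 = 270.7; c'Δl = 49.50; W sinα = 53.5
Slice 4: Δl = 1.7/cos21.2° = 1.823 m; N'_4 = 215·cos21.2° − 49·1.823 = 111.1; c'Δl = 30.63; W sinα = 77.7
Slice 5: Δl = 2.7/cos32.4° = 3.198 m; N'_5 = 304·cos32.4° − 21·3.198 = 189.5; c'Δl = 53.72; W sinα = 162.9
Slice 6: Δl = 1.5/cos44.7° = 2.110 m; N'_6 = 118·cos44.7° − 12·2.110 = 58.6; c'Δl = 35.45; W sinα = 83.0
Slice 7: Δl = 1.9/cos57.1° = 3.498 m; N'_7 = 68·cos57.1° − 9·3.498 = 5.5; c'Δl = 58.77; W sinα = 57.1
Σc'Δl = 308.0 kN/m; ΣN' = 742.3 kN/m; ΣW sinα = 416.4 kN/m
Resisting = 308.0 + 742.3·tan27.7° = 308.0 + 389.7 = 697.7 kN/m
FS = 697.7 / 416.4 = 1.676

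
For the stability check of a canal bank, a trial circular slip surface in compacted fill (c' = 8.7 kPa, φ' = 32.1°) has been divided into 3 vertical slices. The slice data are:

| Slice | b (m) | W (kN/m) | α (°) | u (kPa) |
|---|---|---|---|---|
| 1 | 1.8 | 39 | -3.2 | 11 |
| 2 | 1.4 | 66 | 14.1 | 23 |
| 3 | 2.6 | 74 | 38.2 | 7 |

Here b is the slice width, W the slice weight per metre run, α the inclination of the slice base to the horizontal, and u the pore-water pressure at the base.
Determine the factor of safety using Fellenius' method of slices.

FS = 1.85

Ordinary method of slices: FS = Σ[c'·Δl_i + (W_i cosα_i − u_i·Δl_i)·tanφ'] / Σ W_i sinα_i, with Δl_i = b_i / cosα_i.
Slice 1: Δl = 1.8/cos(-3.2°) = 1.803 m; N'_1 = 39·cos(-3.2°) − 11·1.803 = 19.1; c'Δl = 15.68; W sinα = -2.2
Slice 2: Δl = 1.4/cos14.1° = 1.443 m; N'_2 = 66·cos14.1° − 23·1.443 = 30.8; c'Δl = 12.56; W sinα = 16.1
Slice 3: Δl = 2.6/cos38.2° = 3.308 m; N'_3 = 74·cos38.2° − 7·3.308 = 35.0; c'Δl = 28.78; W sinα = 45.8
Σc'Δl = 57.0 kN/m; ΣN' = 84.9 kN/m; ΣW sinα = 59.7 kN/m
Resisting = 57.0 + 84.9·tan32.1° = 57.0 + 53.3 = 110.3 kN/m
FS = 110.3 / 59.7 = 1.849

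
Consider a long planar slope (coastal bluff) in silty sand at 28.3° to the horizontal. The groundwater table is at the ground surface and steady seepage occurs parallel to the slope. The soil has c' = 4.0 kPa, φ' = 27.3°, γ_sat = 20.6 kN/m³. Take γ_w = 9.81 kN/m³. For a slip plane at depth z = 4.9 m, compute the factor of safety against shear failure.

With seepage parallel to the slope and the water table at the surface, the effective normal stress on the slip plane uses the buoyant unit weight γ' = γ_sat − γ_w while the driving shear stress uses γ_sat:
FS = [c' + γ' z cos²β tanφ'] / [γ_sat z sinβ cosβ]
γ' = 20.6 − 9.81 = 10.79 kN/m³
Numerator = 4.0 + 10.79·4.9·cos²28.3°·tan27.3° = 4.0 + 10.79·4.9·0.7752·0.5161 = 25.155 kPa
Denominator = 20.6·4.9·sin28.3°·cos28.3° = 20.6·4.9·0.4741·0.8805 = 42.135 kPa
FS = 25.155 / 42.135 = 0.597

FS = 0.60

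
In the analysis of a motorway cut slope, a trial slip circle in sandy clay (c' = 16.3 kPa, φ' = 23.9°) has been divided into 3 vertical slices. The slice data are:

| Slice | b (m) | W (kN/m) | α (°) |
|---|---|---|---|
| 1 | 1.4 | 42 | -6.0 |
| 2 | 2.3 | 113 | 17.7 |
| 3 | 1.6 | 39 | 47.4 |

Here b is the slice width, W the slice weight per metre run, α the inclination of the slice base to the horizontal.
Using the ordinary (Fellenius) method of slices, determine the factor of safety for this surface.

Ordinary method of slices: FS = Σ[c'·Δl_i + (W_i cosα_i)·tanφ'] / Σ W_i sinα_i, with Δl_i = b_i / cosα_i.
Slice 1: Δl = 1.4/cos(-6.0°) = 1.408 m; N'_1 = 42·cos(-6.0°) = 41.8; c'Δl = 22.95; W sinα = -4.4
Slice 2: Δl = 2.3/cos17.7° = 2.414 m; N'_2 = 113·cos17.7° = 107.7; c'Δl = 39.35; W sinα = 34.4
Slice 3: Δl = 1.6/cos47.4° = 2.364 m; N'_3 = 39·cos47.4° = 26.4; c'Δl = 38.53; W sinα = 28.7
Σc'Δl = 100.8 kN/m; ΣN' = 175.8 kN/m; ΣW sinα = 58.7 kN/m
Resisting = 100.8 + 175.8·tan23.9° = 100.8 + 77.9 = 178.7 kN/m
FS = 178.7 / 58.7 = 3.046

FS = 3.05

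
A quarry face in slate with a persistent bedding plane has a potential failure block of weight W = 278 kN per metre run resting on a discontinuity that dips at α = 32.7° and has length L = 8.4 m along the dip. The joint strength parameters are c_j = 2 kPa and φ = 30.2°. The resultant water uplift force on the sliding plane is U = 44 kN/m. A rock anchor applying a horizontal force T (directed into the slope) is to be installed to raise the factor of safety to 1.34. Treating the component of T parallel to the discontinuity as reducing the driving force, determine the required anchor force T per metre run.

Resolving forces along and normal to the sliding plane, with the horizontal anchor force T adding T·sinα to the effective normal force and T·cosα acting up the plane against the driving force:
FS = [c_jL + (W cosα − U + T sinα) tanφ] / [W sinα − T cosα]
Without the anchor: N' = 189.9 kN/m, driving T_d = 150.2 kN/m, resisting R = 2·8.4 + 189.9·tan30.2° = 127.3 kN/m, FS = 0.85.
Setting FS = 1.34 and solving for T:
1.34·(150.2 − T cos32.7°) = 127.3 + T sin32.7°·tan30.2°
T·(sin32.7°·tan30.2° + 1.34·cos32.7°) = 1.34·150.2 − 127.3
T·(0.5402·0.5820 + 1.34·0.8415) = 201.3 − 127.3 = 73.9
T·1.4421 = 73.9
T = 51.2 kN/m

T = 51 kN/m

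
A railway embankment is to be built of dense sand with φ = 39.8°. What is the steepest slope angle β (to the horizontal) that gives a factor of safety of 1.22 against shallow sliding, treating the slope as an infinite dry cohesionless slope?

β = 34.3°

For an infinite dry cohesionless slope FS = tanφ/tanβ, so tanβ = tanφ / FS.
tanβ = tan39.8° / 1.22 = 0.8332 / 1.22 = 0.6829
β = arctan(0.6829) = 34.33°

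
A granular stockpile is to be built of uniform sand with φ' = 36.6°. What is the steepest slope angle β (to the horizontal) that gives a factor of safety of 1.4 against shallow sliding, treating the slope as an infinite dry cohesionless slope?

For an infinite dry cohesionless slope FS = tanφ'/tanβ, so tanβ = tanφ' / FS.
tanβ = tan36.6° / 1.4 = 0.7427 / 1.4 = 0.5305
β = arctan(0.5305) = 27.94°

β = 27.9°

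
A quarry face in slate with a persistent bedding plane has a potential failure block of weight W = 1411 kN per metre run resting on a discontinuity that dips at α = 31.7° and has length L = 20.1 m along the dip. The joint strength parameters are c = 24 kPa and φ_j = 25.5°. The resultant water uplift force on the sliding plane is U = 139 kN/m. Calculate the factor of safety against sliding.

Resolving the block weight along and normal to the plane and applying the Mohr–Coulomb strength on the joint:
N' = W cosα − U = 1411·cos31.7° − 139 = 1061.5 kN/m
Driving force T = W sinα = 1411·sin31.7° = 741.4 kN/m
Resisting force R = c·L + N'·tanφ_j = 24·20.1 + 1061.5·tan25.5° = 482.4 + 506.3 = 988.7 kN/m
FS = R / T = 988.7 / 741.4 = 1.333

FS = 1.33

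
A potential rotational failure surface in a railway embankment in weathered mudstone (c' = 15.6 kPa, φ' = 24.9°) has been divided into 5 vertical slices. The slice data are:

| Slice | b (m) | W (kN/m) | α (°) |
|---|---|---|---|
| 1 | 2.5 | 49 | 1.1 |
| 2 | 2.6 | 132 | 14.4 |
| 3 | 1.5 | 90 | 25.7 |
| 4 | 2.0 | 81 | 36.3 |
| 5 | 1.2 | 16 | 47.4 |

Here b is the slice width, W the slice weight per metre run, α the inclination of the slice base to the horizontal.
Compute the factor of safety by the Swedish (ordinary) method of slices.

FS = 2.48

Ordinary method of slices: FS = Σ[c'·Δl_i + (W_i cosα_i)·tanφ'] / Σ W_i sinα_i, with Δl_i = b_i / cosα_i.
Slice 1: Δl = 2.5/cos1.1° = 2.500 m; N'_1 = 49·cos1.1° = 49.0; c'Δl = 39.01; W sinα = 0.9
Slice 2: Δl = 2.6/cos14.4° = 2.684 m; N'_2 = 132·cos14.4° = 127.9; c'Δl = 41.88; W sinα = 32.8
Slice 3: Δl = 1.5/cos25.7° = 1.665 m; N'_3 = 90·cos25.7° = 81.1; c'Δl = 25.97; W sinα = 39.0
Slice 4: Δl = 2.0/cos36.3° = 2.482 m; N'_4 = 81·cos36.3° = 65.3; c'Δl = 38.71; W sinα = 48.0
Slice 5: Δl = 1.2/cos47.4° = 1.773 m; N'_5 = 16·cos47.4° = 10.8; c'Δl = 27.66; W sinα = 11.8
Σc'Δl = 173.2 kN/m; ΣN' = 334.1 kN/m; ΣW sinα = 132.5 kN/m
Resisting = 173.2 + 334.1·tan24.9° = 173.2 + 155.1 = 328.3 kN/m
FS = 328.3 / 132.5 = 2.477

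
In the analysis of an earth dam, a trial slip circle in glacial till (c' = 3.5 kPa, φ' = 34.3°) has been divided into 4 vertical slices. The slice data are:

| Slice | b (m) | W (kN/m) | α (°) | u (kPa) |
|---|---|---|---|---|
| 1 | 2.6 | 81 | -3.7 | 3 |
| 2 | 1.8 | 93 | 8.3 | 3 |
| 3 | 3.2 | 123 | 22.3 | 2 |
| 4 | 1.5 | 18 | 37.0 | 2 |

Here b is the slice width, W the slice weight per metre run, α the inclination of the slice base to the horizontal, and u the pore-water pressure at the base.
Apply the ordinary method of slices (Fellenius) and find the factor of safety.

Ordinary method of slices: FS = Σ[c'·Δl_i + (W_i cosα_i − u_i·Δl_i)·tanφ'] / Σ W_i sinα_i, with Δl_i = b_i / cosα_i.
Slice 1: Δl = 2.6/cos(-3.7°) = 2.605 m; N'_1 = 81·cos(-3.7°) − 3·2.605 = 73.0; c'Δl = 9.12; W sinα = -5.2
Slice 2: Δl = 1.8/cos8.3° = 1.819 m; N'_2 = 93·cos8.3° − 3·1.819 = 86.6; c'Δl = 6.37; W sinα = 13.4
Slice 3: Δl = 3.2/cos22.3° = 3.459 m; N'_3 = 123·cos22.3° − 2·3.459 = 106.9; c'Δl = 12.11; W sinα = 46.7
Slice 4: Δl = 1.5/cos37.0° = 1.878 m; N'_4 = 18·cos37.0° − 2·1.878 = 10.6; c'Δl = 6.57; W sinα = 10.8
Σc'Δl = 34.2 kN/m; ΣN' = 277.1 kN/m; ΣW sinα = 65.7 kN/m
Resisting = 34.2 + 277.1·tan34.3° = 34.2 + 189.0 = 223.2 kN/m
FS = 223.2 / 65.7 = 3.397

FS = 3.40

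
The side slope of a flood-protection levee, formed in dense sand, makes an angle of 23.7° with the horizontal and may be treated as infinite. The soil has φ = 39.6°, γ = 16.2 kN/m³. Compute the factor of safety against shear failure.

FS = 1.88

For a dry cohesionless infinite slope the factor of safety is FS = tanφ / tanβ.
FS = tan39.6° / tan23.7° = 0.8273 / 0.4390 = 1.885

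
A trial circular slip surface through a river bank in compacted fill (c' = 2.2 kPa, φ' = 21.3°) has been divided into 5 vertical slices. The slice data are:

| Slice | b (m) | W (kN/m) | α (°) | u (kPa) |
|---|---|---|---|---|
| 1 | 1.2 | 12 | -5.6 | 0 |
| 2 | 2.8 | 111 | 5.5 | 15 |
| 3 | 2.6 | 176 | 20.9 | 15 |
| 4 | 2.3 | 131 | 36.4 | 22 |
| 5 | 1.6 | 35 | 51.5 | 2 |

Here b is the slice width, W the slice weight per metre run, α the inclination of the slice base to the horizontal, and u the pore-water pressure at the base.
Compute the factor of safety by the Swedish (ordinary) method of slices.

FS = 0.73

Ordinary method of slices: FS = Σ[c'·Δl_i + (W_i cosα_i − u_i·Δl_i)·tanφ'] / Σ W_i sinα_i, with Δl_i = b_i / cosα_i.
Slice 1: Δl = 1.2/cos(-5.6°) = 1.206 m; N'_1 = 12·cos(-5.6°) − 0·1.206 = 11.9; c'Δl = 2.65; W sinα = -1.2
Slice 2: Δl = 2.8/cos5.5° = 2.813 m; N'_2 = 111·cos5.5° − 15·2.813 = 68.3; c'Δl = 6.19; W sinα = 10.6
Slice 3: Δl = 2.6/cos20.9° = 2.783 m; N'_3 = 176·cos20.9° − 15·2.783 = 122.7; c'Δl = 6.12; W sinα = 62.8
Slice 4: Δl = 2.3/cos36.4° = 2.858 m; N'_4 = 131·cos36.4° − 22·2.858 = 42.6; c'Δl = 6.29; W sinα = 77.7
Slice 5: Δl = 1.6/cos51.5° = 2.570 m; N'_5 = 35·cos51.5° − 2·2.570 = 16.6; c'Δl = 5.65; W sinα = 27.4
Σc'Δl = 26.9 kN/m; ΣN' = 262.1 kN/m; ΣW sinα = 177.4 kN/m
Resisting = 26.9 + 262.1·tan21.3° = 26.9 + 102.2 = 129.1 kN/m
FS = 129.1 / 177.4 = 0.728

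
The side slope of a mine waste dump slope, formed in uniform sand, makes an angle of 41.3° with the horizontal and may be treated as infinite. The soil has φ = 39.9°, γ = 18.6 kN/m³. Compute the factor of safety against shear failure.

FS = 0.95

For a dry cohesionless infinite slope the factor of safety is FS = tanφ / tanβ.
FS = tan39.9° / tan41.3° = 0.8361 / 0.8785 = 0.952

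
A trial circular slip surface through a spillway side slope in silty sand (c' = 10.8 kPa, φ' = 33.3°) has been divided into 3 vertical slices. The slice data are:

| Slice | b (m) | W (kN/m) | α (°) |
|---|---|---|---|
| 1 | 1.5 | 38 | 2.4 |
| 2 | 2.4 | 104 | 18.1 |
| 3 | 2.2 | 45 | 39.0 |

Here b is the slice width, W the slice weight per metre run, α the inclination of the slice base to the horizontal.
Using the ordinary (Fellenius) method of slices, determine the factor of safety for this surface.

FS = 3.00

Ordinary method of slices: FS = Σ[c'·Δl_i + (W_i cosα_i)·tanφ'] / Σ W_i sinα_i, with Δl_i = b_i / cosα_i.
Slice 1: Δl = 1.5/cos2.4° = 1.501 m; N'_1 = 38·cos2.4° = 38.0; c'Δl = 16.21; W sinα = 1.6
Slice 2: Δl = 2.4/cos18.1° = 2.525 m; N'_2 = 104·cos18.1° = 98.9; c'Δl = 27.27; W sinα = 32.3
Slice 3: Δl = 2.2/cos39.0° = 2.831 m; N'_3 = 45·cos39.0° = 35.0; c'Δl = 30.57; W sinα = 28.3
Σc'Δl = 74.1 kN/m; ΣN' = 171.8 kN/m; ΣW sinα = 62.2 kN/m
Resisting = 74.1 + 171.8·tan33.3° = 74.1 + 112.8 = 186.9 kN/m
FS = 186.9 / 62.2 = 3.004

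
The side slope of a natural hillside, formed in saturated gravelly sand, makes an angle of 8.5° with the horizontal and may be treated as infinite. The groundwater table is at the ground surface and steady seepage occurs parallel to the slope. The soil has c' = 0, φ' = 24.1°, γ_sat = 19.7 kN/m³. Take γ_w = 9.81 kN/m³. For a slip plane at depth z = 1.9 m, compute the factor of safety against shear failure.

With seepage parallel to the slope and the water table at the surface, the effective normal stress on the slip plane uses the buoyant unit weight γ' = γ_sat − γ_w while the driving shear stress uses γ_sat:
FS = [c' + γ' z cos²β tanφ'] / [γ_sat z sinβ cosβ]
(For c' = 0 this reduces to FS = (γ'/γ_sat)·tanφ'/tanβ.)
γ' = 19.7 − 9.81 = 9.89 kN/m³
Numerator = 0.0 + 9.89·1.9·cos²8.5°·tan24.1° = 0.0 + 9.89·1.9·0.9782·0.4473 = 8.222 kPa
Denominator = 19.7·1.9·sin8.5°·cos8.5° = 19.7·1.9·0.1478·0.9890 = 5.472 kPa
FS = 8.222 / 5.472 = 1.503

FS = 1.50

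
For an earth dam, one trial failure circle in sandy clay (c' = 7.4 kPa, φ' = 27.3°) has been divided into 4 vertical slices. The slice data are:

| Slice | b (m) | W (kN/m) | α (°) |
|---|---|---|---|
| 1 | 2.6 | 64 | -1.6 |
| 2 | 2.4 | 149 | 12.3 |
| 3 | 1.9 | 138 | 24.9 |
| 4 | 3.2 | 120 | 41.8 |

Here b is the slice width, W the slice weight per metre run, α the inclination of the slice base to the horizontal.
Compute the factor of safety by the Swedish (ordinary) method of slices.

Ordinary method of slices: FS = Σ[c'·Δl_i + (W_i cosα_i)·tanφ'] / Σ W_i sinα_i, with Δl_i = b_i / cosα_i.
Slice 1: Δl = 2.6/cos(-1.6°) = 2.601 m; N'_1 = 64·cos(-1.6°) = 64.0; c'Δl = 19.25; W sinα = -1.8
Slice 2: Δl = 2.4/cos12.3° = 2.456 m; N'_2 = 149·cos12.3° = 145.6; c'Δl = 18.18; W sinα = 31.7
Slice 3: Δl = 1.9/cos24.9° = 2.095 m; N'_3 = 138·cos24.9° = 125.2; c'Δl = 15.50; W sinα = 58.1
Slice 4: Δl = 3.2/cos41.8° = 4.293 m; N'_4 = 120·cos41.8° = 89.5; c'Δl = 31.76; W sinα = 80.0
Σc'Δl = 84.7 kN/m; ΣN' = 424.2 kN/m; ΣW sinα = 168.0 kN/m
Resisting = 84.7 + 424.2·tan27.3° = 84.7 + 218.9 = 303.6 kN/m
FS = 303.6 / 168.0 = 1.807

FS = 1.81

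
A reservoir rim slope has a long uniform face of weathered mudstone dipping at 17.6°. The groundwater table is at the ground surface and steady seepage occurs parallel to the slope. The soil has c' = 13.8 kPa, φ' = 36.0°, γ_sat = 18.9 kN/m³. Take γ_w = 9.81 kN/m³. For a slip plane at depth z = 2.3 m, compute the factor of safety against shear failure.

With seepage parallel to the slope and the water table at the surface, the effective normal stress on the slip plane uses the buoyant unit weight γ' = γ_sat − γ_w while the driving shear stress uses γ_sat:
FS = [c' + γ' z cos²β tanφ'] / [γ_sat z sinβ cosβ]
γ' = 18.9 − 9.81 = 9.09 kN/m³
Numerator = 13.8 + 9.09·2.3·cos²17.6°·tan36.0° = 13.8 + 9.09·2.3·0.9086·0.7265 = 27.601 kPa
Denominator = 18.9·2.3·sin17.6°·cos17.6° = 18.9·2.3·0.3024·0.9532 = 12.529 kPa
FS = 27.601 / 12.529 = 2.203

FS = 2.20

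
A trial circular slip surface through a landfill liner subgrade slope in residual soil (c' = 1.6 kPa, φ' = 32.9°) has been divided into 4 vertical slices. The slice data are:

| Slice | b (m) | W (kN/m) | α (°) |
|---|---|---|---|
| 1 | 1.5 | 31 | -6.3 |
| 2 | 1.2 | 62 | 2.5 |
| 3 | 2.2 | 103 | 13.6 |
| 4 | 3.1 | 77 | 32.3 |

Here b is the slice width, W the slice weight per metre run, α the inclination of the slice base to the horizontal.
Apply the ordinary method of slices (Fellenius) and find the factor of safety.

Ordinary method of slices: FS = Σ[c'·Δl_i + (W_i cosα_i)·tanφ'] / Σ W_i sinα_i, with Δl_i = b_i / cosα_i.
Slice 1: Δl = 1.5/cos(-6.3°) = 1.509 m; N'_1 = 31·cos(-6.3°) = 30.8; c'Δl = 2.41; W sinα = -3.4
Slice 2: Δl = 1.2/cos2.5° = 1.201 m; N'_2 = 62·cos2.5° = 61.9; c'Δl = 1.92; W sinα = 2.7
Slice 3: Δl = 2.2/cos13.6° = 2.263 m; N'_3 = 103·cos13.6° = 100.1; c'Δl = 3.62; W sinα = 24.2
Slice 4: Δl = 3.1/cos32.3° = 3.668 m; N'_4 = 77·cos32.3° = 65.1; c'Δl = 5.87; W sinα = 41.1
Σc'Δl = 13.8 kN/m; ΣN' = 258.0 kN/m; ΣW sinα = 64.7 kN/m
Resisting = 13.8 + 258.0·tan32.9° = 13.8 + 166.9 = 180.7 kN/m
FS = 180.7 / 64.7 = 2.794

FS = 2.79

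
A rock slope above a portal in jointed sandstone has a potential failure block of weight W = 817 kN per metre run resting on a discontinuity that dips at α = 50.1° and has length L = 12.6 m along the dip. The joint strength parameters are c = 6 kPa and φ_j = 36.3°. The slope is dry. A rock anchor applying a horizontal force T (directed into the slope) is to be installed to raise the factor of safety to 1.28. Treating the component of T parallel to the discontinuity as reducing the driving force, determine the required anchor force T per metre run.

Resolving forces along and normal to the sliding plane, with the horizontal anchor force T adding T·sinα to the effective normal force and T·cosα acting up the plane against the driving force:
FS = [cL + (W cosα + T sinα) tanφ_j] / [W sinα − T cosα]
Without the anchor: N' = 524.1 kN/m, driving T_d = 626.8 kN/m, resisting R = 6·12.6 + 524.1·tan36.3° = 460.6 kN/m, FS = 0.73.
Setting FS = 1.28 and solving for T:
1.28·(626.8 − T cos50.1°) = 460.6 + T sin50.1°·tan36.3°
T·(sin50.1°·tan36.3° + 1.28·cos50.1°) = 1.28·626.8 − 460.6
T·(0.7672·0.7346 + 1.28·0.6414) = 802.3 − 460.6 = 341.7
T·1.3846 = 341.7
T = 246.8 kN/m

T = 247 kN/m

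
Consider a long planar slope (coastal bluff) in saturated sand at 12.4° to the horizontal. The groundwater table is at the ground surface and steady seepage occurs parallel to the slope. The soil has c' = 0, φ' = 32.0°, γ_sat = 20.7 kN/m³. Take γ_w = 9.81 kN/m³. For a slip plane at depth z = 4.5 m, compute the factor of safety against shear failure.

With seepage parallel to the slope and the water table at the surface, the effective normal stress on the slip plane uses the buoyant unit weight γ' = γ_sat − γ_w while the driving shear stress uses γ_sat:
FS = [c' + γ' z cos²β tanφ'] / [γ_sat z sinβ cosβ]
(For c' = 0 this reduces to FS = (γ'/γ_sat)·tanφ'/tanβ.)
γ' = 20.7 − 9.81 = 10.89 kN/m³
Numerator = 0.0 + 10.89·4.5·cos²12.4°·tan32.0° = 0.0 + 10.89·4.5·0.9539·0.6249 = 29.210 kPa
Denominator = 20.7·4.5·sin12.4°·cos12.4° = 20.7·4.5·0.2147·0.9767 = 19.536 kPa
FS = 29.210 / 19.536 = 1.495

FS = 1.50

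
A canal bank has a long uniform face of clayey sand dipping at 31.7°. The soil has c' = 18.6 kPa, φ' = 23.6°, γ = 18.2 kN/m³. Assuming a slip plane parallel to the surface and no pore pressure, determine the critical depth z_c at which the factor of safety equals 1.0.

z_c = 7.81 m

Setting FS = 1.00 in FS = [c' + γz cos²β tanφ'] / [γz sinβ cosβ] and solving for z:
z = c' / [γ cosβ (FS·sinβ − cosβ·tanφ')]
  = 18.6 / [18.2·cos31.7°·(1.00·sin31.7° − cos31.7°·tan23.6°)]
  = 18.6 / [18.2·0.8508·(1.00·0.5255 − 0.8508·0.4369)]
  = 18.6 / 2.3810 = 7.812 m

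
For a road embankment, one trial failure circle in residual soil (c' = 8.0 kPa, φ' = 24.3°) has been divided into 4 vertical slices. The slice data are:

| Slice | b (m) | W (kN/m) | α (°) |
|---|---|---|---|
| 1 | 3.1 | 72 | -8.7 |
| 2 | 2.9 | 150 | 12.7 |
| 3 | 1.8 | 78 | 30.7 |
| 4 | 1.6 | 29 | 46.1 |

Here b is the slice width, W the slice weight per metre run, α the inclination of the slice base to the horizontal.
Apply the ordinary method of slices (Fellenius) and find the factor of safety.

Ordinary method of slices: FS = Σ[c'·Δl_i + (W_i cosα_i)·tanφ'] / Σ W_i sinα_i, with Δl_i = b_i / cosα_i.
Slice 1: Δl = 3.1/cos(-8.7°) = 3.136 m; N'_1 = 72·cos(-8.7°) = 71.2; c'Δl = 25.09; W sinα = -10.9
Slice 2: Δl = 2.9/cos12.7° = 2.973 m; N'_2 = 150·cos12.7° = 146.3; c'Δl = 23.78; W sinα = 33.0
Slice 3: Δl = 1.8/cos30.7° = 2.093 m; N'_3 = 78·cos30.7° = 67.1; c'Δl = 16.75; W sinα = 39.8
Slice 4: Δl = 1.6/cos46.1° = 2.307 m; N'_4 = 29·cos46.1° = 20.1; c'Δl = 18.46; W sinα = 20.9
Σc'Δl = 84.1 kN/m; ΣN' = 304.7 kN/m; ΣW sinα = 82.8 kN/m
Resisting = 84.1 + 304.7·tan24.3° = 84.1 + 137.6 = 221.6 kN/m
FS = 221.6 / 82.8 = 2.677

FS = 2.68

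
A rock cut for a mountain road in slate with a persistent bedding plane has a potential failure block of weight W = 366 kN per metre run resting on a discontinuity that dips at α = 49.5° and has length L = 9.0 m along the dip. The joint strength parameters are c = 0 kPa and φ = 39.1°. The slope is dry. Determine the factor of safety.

Resolving the block weight along and normal to the plane and applying the Mohr–Coulomb strength on the joint:
N' = W cosα = 366·cos49.5° = 237.7 kN/m
Driving force T = W sinα = 366·sin49.5° = 278.3 kN/m
Resisting force R = c·L + N'·tanφ = 0·9.0 + 237.7·tan39.1° = 0.0 + 193.2 = 193.2 kN/m
FS = R / T = 193.2 / 278.3 = 0.694

FS = 0.69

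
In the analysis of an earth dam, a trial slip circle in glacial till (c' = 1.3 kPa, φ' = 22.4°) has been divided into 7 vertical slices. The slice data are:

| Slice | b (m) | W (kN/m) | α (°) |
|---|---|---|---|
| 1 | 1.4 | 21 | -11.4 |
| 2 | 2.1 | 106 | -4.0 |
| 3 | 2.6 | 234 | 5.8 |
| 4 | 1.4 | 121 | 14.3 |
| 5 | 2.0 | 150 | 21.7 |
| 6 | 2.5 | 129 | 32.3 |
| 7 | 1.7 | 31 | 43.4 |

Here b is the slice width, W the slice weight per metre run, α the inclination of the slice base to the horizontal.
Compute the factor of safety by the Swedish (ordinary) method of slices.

Ordinary method of slices: FS = Σ[c'·Δl_i + (W_i cosα_i)·tanφ'] / Σ W_i sinα_i, with Δl_i = b_i / cosα_i.
Slice 1: Δl = 1.4/cos(-11.4°) = 1.428 m; N'_1 = 21·cos(-11.4°) = 20.6; c'Δl = 1.86; W sinα = -4.2
Slice 2: Δl = 2.1/cos(-4.0°) = 2.105 m; N'_2 = 106·cos(-4.0°) = 105.7; c'Δl = 2.74; W sinα = -7.4
Slice 3: Δl = 2.6/cos5.8° = 2.613 m; N'_3 = 234·cos5.8° = 232.8; c'Δl = 3.40; W sinα = 23.6
Slice 4: Δl = 1.4/cos14.3° = 1.445 m; N'_4 = 121·cos14.3° = 117.3; c'Δl = 1.88; W sinα = 29.9
Slice 5: Δl = 2.0/cos21.7° = 2.153 m; N'_5 = 150·cos21.7° = 139.4; c'Δl = 2.80; W sinα = 55.5
Slice 6: Δl = 2.5/cos32.3° = 2.958 m; N'_6 = 129·cos32.3° = 109.0; c'Δl = 3.84; W sinα = 68.9
Slice 7: Δl = 1.7/cos43.4° = 2.340 m; N'_7 = 31·cos43.4° = 22.5; c'Δl = 3.04; W sinα = 21.3
Σc'Δl = 19.6 kN/m; ΣN' = 747.3 kN/m; ΣW sinα = 187.7 kN/m
Resisting = 19.6 + 747.3·tan22.4° = 19.6 + 308.0 = 327.6 kN/m
FS = 327.6 / 187.7 = 1.745

FS = 1.75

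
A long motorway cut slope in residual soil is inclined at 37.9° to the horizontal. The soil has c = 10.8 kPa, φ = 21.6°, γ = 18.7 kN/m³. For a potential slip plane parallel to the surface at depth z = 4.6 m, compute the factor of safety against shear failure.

FS = 0.77

For an infinite slope with a slip plane parallel to the surface (no pore pressure): FS = [c + γz cos²β tanφ] / [γz sinβ cosβ].
γz = 18.7·4.6 = 86.02 kN/m²
Numerator = 10.8 + 86.02·cos²37.9°·tan21.6° = 10.8 + 86.02·0.6227·0.3959 = 32.006 kPa
Denominator = 86.02·sin37.9°·cos37.9° = 86.02·0.6143·0.7891 = 41.696 kPa
FS = 32.006 / 41.696 = 0.768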